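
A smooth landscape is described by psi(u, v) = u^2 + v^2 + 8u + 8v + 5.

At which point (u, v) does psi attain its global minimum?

psi(u,v) separates as P(u) + Q(v) + 5, so its minimum is min P + min Q + 5.
P'(u) = 2u + 8 vanishes at u ∈ {-4}; Q'(v) = 2v + 8 vanishes at v ∈ {-4}.
Local minima of P (where P''>0): P(-4)=-16. Local minima of Q: Q(-4)=-16.
So the global minimum of psi is P(-4) + Q(-4) + 5 = -16 − 16 + 5 = -27, attained at (-4, -4).

(-4, -4)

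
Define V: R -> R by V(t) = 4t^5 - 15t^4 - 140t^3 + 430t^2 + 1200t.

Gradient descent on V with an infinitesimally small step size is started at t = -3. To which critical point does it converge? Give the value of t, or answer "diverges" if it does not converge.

-1

V'(t) = 20(t - 5)(t - 3)(t + 1)(t + 4), so V'(-3) = -1920.
Gradient descent moves in the -V' direction, i.e. t is increasing.
The nearest critical point in that direction is t = -1, where V'' = 1440 > 0 (a local minimum). The iterate converges there.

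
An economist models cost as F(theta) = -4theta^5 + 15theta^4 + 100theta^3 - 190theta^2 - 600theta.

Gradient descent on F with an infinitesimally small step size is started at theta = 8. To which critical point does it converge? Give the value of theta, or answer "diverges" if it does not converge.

F'(theta) = -20(theta - 5)(theta - 2)(theta + 1)(theta + 3), so F'(8) = -35640.
Gradient descent moves in the -F' direction, i.e. theta is increasing.
There is no critical point above theta=8, and F' keeps the same sign, so the iterate runs off to +∞.

diverges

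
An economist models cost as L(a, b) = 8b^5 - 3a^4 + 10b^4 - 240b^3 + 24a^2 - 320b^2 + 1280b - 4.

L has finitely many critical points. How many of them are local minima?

L separates as a function of a plus a function of b, so ∇L=0 decouples.
∂L/∂a = -12a(a - 2)(a + 2) = 0 at a ∈ {-2, 0, 2}; ∂L/∂b = 40(b - 4)(b - 1)(b + 2)(b + 4) = 0 at b ∈ {-4, -2, 1, 4}.
The Hessian is diagonal: diag(L_aa, L_bb). Second derivatives: L_aa(-2)=-96, L_aa(0)=48, L_aa(2)=-96; L_bb(-4)=-3200, L_bb(-2)=1440, L_bb(1)=-1800, L_bb(4)=5760.
Local minima occur where both diagonal entries positive: (0, -2), (0, 4). Count: 2.

2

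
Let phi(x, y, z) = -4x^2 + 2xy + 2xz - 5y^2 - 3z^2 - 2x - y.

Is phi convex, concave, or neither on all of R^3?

concave

phi is quadratic, so its Hessian is the constant matrix H = [[-8, 2, 2], [2, -10, 0], [2, 0, -6]].
Leading principal minors: -8, 76, -416.
Signs alternate −, +, − ⇒ H ≺ 0 ⇒ concave.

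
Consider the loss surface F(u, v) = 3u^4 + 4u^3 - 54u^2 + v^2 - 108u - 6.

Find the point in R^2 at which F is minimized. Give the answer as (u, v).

(3, 0)

F(u,v) separates as P(u) + Q(v) − 6, so its minimum is min P + min Q − 6.
P'(u) = 12(u - 3)(u + 1)(u + 3) vanishes at u ∈ {-3, -1, 3}; Q'(v) = 2v vanishes at v ∈ {0}.
Local minima of P (where P''>0): P(-3)=-27, P(3)=-459. Local minima of Q: Q(0)=0.
So the global minimum of F is P(3) + Q(0) − 6 = -459 + 0 − 6 = -465, attained at (3, 0).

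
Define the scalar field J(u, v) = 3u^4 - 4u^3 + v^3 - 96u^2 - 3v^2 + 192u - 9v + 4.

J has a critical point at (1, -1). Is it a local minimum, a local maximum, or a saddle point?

local maximum

The mixed partial ∂²J/∂u∂v is 0, so the Hessian at any point is diag(J_uu, J_vv) = diag(12(3u^2 - 2u - 16), 6(v - 1)).
At (1, -1): H = diag(-180, -12).
Both eigenvalues are negative, so H is negative definite: a local maximum.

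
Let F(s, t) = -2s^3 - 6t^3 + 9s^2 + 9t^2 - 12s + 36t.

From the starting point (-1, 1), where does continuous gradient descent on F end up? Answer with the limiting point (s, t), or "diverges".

F is separable, so gradient descent decouples: s follows -∂F/∂s, t follows -∂F/∂t.
∂F/∂s = -6(s - 2)(s - 1); at s=-1 this is -36, so s increases.
∂F/∂t = -18(t - 2)(t + 1); at t=1 this is 36, so t decreases.
s converges to its nearest critical value 1 (a local min of the s-part); t converges to -1. The iterate converges to (1, -1).

(1, -1)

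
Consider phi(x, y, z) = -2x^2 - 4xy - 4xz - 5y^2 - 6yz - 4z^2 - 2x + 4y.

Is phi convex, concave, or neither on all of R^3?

phi is quadratic, so its Hessian is the constant matrix H = [[-4, -4, -4], [-4, -10, -6], [-4, -6, -8]].
Leading principal minors: -4, 24, -80.
Signs alternate −, +, − ⇒ H ≺ 0 ⇒ concave.

concave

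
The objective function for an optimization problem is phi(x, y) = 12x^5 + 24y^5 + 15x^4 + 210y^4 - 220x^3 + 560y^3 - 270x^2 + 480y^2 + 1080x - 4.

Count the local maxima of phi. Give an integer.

phi separates as a function of x plus a function of y, so ∇phi=0 decouples.
∂phi/∂x = 60(x - 3)(x - 1)(x + 2)(x + 3) = 0 at x ∈ {-3, -2, 1, 3}; ∂phi/∂y = 120y(y + 1)(y + 2)(y + 4) = 0 at y ∈ {-4, -2, -1, 0}.
The Hessian is diagonal: diag(phi_xx, phi_yy). Second derivatives: phi_xx(-3)=-1440, phi_xx(-2)=900, phi_xx(1)=-1440, phi_xx(3)=3600; phi_yy(-4)=-2880, phi_yy(-2)=480, phi_yy(-1)=-360, phi_yy(0)=960.
Local maxima occur where both diagonal entries negative: (-3, -4), (-3, -1), (1, -4), (1, -1). Count: 4.

4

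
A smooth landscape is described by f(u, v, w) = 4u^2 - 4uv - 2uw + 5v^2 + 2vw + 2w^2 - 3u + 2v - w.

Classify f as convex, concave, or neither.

f is quadratic, so its Hessian is the constant matrix H = [[8, -4, -2], [-4, 10, 2], [-2, 2, 4]].
Leading principal minors: 8, 64, 216.
All positive ⇒ H ≻ 0 ⇒ convex.

convex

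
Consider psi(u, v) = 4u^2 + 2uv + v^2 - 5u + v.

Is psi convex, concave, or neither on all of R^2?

convex

psi is quadratic, so its Hessian is the constant matrix H = [[8, 2], [2, 2]].
det(H) = 12, tr(H) = 10.
det(H) > 0 and tr(H) > 0, so H is positive definite everywhere: convex.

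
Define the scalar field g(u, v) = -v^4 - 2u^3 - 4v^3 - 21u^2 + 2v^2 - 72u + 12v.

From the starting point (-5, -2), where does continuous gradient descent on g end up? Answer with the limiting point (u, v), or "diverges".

(-4, -1)

g is separable, so gradient descent decouples: u follows -∂g/∂u, v follows -∂g/∂v.
∂g/∂u = -6(u + 3)(u + 4); at u=-5 this is -12, so u increases.
∂g/∂v = -4(v - 1)(v + 1)(v + 3); at v=-2 this is -12, so v increases.
u converges to its nearest critical value -4 (a local min of the u-part); v converges to -1. The iterate converges to (-4, -1).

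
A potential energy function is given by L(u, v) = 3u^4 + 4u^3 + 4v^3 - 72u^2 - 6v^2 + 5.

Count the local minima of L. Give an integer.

L separates as a function of u plus a function of v, so ∇L=0 decouples.
∂L/∂u = 12u(u - 3)(u + 4) = 0 at u ∈ {-4, 0, 3}; ∂L/∂v = 12v(v - 1) = 0 at v ∈ {0, 1}.
The Hessian is diagonal: diag(L_uu, L_vv). Second derivatives: L_uu(-4)=336, L_uu(0)=-144, L_uu(3)=252; L_vv(0)=-12, L_vv(1)=12.
Local minima occur where both diagonal entries positive: (-4, 1), (3, 1). Count: 2.

2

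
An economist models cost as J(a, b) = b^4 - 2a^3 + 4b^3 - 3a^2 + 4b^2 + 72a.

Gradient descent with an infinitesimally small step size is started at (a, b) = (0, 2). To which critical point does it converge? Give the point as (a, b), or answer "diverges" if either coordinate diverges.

J is separable, so gradient descent decouples: a follows -∂J/∂a, b follows -∂J/∂b.
∂J/∂a = -6(a - 3)(a + 4); at a=0 this is 72, so a decreases.
∂J/∂b = 4b(b + 1)(b + 2); at b=2 this is 96, so b decreases.
a converges to its nearest critical value -4 (a local min of the a-part); b converges to 0. The iterate converges to (-4, 0).

(-4, 0)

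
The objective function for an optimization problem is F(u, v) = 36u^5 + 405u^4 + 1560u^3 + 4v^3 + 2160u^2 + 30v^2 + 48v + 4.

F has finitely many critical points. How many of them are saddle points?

F separates as a function of u plus a function of v, so ∇F=0 decouples.
∂F/∂u = 180u(u + 2)(u + 3)(u + 4) = 0 at u ∈ {-4, -3, -2, 0}; ∂F/∂v = 12(v + 1)(v + 4) = 0 at v ∈ {-4, -1}.
The Hessian is diagonal: diag(F_uu, F_vv). Second derivatives: F_uu(-4)=-1440, F_uu(-3)=540, F_uu(-2)=-720, F_uu(0)=4320; F_vv(-4)=-36, F_vv(-1)=36.
Saddle points occur where the two diagonal entries have opposite signs: (-4, -1), (-3, -4), (-2, -1), (0, -4). Count: 4.

4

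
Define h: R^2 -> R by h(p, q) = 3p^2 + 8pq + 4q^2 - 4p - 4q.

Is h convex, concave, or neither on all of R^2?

h is quadratic, so its Hessian is the constant matrix H = [[6, 8], [8, 8]].
det(H) = -16, tr(H) = 14.
det(H) < 0, so H is indefinite: neither convex nor concave.

neither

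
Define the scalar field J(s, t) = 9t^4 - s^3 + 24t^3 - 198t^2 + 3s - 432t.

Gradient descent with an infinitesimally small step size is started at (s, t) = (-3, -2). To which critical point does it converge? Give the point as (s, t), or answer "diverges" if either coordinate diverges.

J is separable, so gradient descent decouples: s follows -∂J/∂s, t follows -∂J/∂t.
∂J/∂s = -3(s - 1)(s + 1); at s=-3 this is -24, so s increases.
∂J/∂t = 36(t - 3)(t + 1)(t + 4); at t=-2 this is 360, so t decreases.
s converges to its nearest critical value -1 (a local min of the s-part); t converges to -4. The iterate converges to (-1, -4).

(-1, -4)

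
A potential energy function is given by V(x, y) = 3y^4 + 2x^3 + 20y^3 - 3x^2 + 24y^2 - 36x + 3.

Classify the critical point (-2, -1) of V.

The mixed partial ∂²V/∂x∂y is 0, so the Hessian at any point is diag(V_xx, V_yy) = diag(6(2x - 1), 12(3y^2 + 10y + 4)).
At (-2, -1): H = diag(-30, -36).
Both eigenvalues are negative, so H is negative definite: a local maximum.

local maximum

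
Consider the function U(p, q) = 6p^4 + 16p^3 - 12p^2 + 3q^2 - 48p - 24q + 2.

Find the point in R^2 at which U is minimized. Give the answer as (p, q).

(1, 4)

U(p,q) separates as A(p) + B(q) + 2, so its minimum is min A + min B + 2.
A'(p) = 24(p - 1)(p + 1)(p + 2) vanishes at p ∈ {-2, -1, 1}; B'(q) = 6q - 24 vanishes at q ∈ {4}.
Local minima of A (where A''>0): A(-2)=16, A(1)=-38. Local minima of B: B(4)=-48.
So the global minimum of U is A(1) + B(4) + 2 = -38 − 48 + 2 = -84, attained at (1, 4).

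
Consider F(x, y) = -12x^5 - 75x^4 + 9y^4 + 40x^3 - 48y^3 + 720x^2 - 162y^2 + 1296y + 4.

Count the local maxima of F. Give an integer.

2

F separates as a function of x plus a function of y, so ∇F=0 decouples.
∂F/∂x = -60x(x - 2)(x + 3)(x + 4) = 0 at x ∈ {-4, -3, 0, 2}; ∂F/∂y = 36(y - 4)(y - 3)(y + 3) = 0 at y ∈ {-3, 3, 4}.
The Hessian is diagonal: diag(F_xx, F_yy). Second derivatives: F_xx(-4)=1440, F_xx(-3)=-900, F_xx(0)=1440, F_xx(2)=-3600; F_yy(-3)=1512, F_yy(3)=-216, F_yy(4)=252.
Local maxima occur where both diagonal entries negative: (-3, 3), (2, 3). Count: 2.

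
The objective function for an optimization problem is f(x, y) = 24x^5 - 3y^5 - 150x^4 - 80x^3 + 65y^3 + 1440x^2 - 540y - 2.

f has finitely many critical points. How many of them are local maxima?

4

f separates as a function of x plus a function of y, so ∇f=0 decouples.
∂f/∂x = 120x(x - 4)(x - 3)(x + 2) = 0 at x ∈ {-2, 0, 3, 4}; ∂f/∂y = -15(y - 3)(y - 2)(y + 2)(y + 3) = 0 at y ∈ {-3, -2, 2, 3}.
The Hessian is diagonal: diag(f_xx, f_yy). Second derivatives: f_xx(-2)=-7200, f_xx(0)=2880, f_xx(3)=-1800, f_xx(4)=2880; f_yy(-3)=450, f_yy(-2)=-300, f_yy(2)=300, f_yy(3)=-450.
Local maxima occur where both diagonal entries negative: (-2, -2), (-2, 3), (3, -2), (3, 3). Count: 4.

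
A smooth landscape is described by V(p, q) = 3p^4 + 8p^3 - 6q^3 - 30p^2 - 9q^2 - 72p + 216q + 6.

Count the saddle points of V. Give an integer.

3

V separates as a function of p plus a function of q, so ∇V=0 decouples.
∂V/∂p = 12(p - 2)(p + 1)(p + 3) = 0 at p ∈ {-3, -1, 2}; ∂V/∂q = -18(q - 3)(q + 4) = 0 at q ∈ {-4, 3}.
The Hessian is diagonal: diag(V_pp, V_qq). Second derivatives: V_pp(-3)=120, V_pp(-1)=-72, V_pp(2)=180; V_qq(-4)=126, V_qq(3)=-126.
Saddle points occur where the two diagonal entries have opposite signs: (-3, 3), (-1, -4), (2, 3). Count: 3.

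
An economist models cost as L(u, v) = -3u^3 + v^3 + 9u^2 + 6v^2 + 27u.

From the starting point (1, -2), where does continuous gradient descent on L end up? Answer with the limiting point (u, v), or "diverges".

(-1, 0)

L is separable, so gradient descent decouples: u follows -∂L/∂u, v follows -∂L/∂v.
∂L/∂u = -9(u - 3)(u + 1); at u=1 this is 36, so u decreases.
∂L/∂v = 3v(v + 4); at v=-2 this is -12, so v increases.
u converges to its nearest critical value -1 (a local min of the u-part); v converges to 0. The iterate converges to (-1, 0).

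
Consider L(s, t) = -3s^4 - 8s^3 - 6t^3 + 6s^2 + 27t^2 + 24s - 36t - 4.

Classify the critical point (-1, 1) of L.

local minimum

The mixed partial ∂²L/∂s∂t is 0, so the Hessian at any point is diag(L_ss, L_tt) = diag(12(-3s^2 - 4s + 1), 18(-2t + 3)).
At (-1, 1): H = diag(24, 18).
Both eigenvalues are positive, so H is positive definite: a local minimum.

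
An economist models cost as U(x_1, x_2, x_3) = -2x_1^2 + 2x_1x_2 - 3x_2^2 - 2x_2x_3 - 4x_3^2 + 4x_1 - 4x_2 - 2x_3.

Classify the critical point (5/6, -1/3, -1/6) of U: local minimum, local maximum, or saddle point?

The Hessian is constant: H = [[-4, 2, 0], [2, -6, -2], [0, -2, -8]].
Leading principal minors: Δ₁ = -4, Δ₂ = 20, Δ₃ = -144.
The minors alternate sign starting negative (−, +, −), so H is negative definite: a local maximum.

local maximum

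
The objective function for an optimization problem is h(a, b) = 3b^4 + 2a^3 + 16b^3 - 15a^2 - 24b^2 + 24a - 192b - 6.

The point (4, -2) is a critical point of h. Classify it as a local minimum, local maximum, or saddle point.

saddle point

The mixed partial ∂²h/∂a∂b is 0, so the Hessian at any point is diag(h_aa, h_bb) = diag(6(2a - 5), 12(3b^2 + 8b - 4)).
At (4, -2): H = diag(18, -96).
The eigenvalues have opposite signs, so H is indefinite: a saddle point.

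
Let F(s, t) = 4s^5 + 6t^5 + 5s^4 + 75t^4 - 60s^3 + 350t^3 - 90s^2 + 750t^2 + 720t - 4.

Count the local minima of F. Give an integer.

4

F separates as a function of s plus a function of t, so ∇F=0 decouples.
∂F/∂s = 20s(s - 3)(s + 1)(s + 3) = 0 at s ∈ {-3, -1, 0, 3}; ∂F/∂t = 30(t + 1)(t + 2)(t + 3)(t + 4) = 0 at t ∈ {-4, -3, -2, -1}.
The Hessian is diagonal: diag(F_ss, F_tt). Second derivatives: F_ss(-3)=-720, F_ss(-1)=160, F_ss(0)=-180, F_ss(3)=1440; F_tt(-4)=-180, F_tt(-3)=60, F_tt(-2)=-60, F_tt(-1)=180.
Local minima occur where both diagonal entries positive: (-1, -3), (-1, -1), (3, -3), (3, -1). Count: 4.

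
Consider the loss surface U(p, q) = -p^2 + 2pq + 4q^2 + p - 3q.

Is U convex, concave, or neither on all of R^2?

neither

U is quadratic, so its Hessian is the constant matrix H = [[-2, 2], [2, 8]].
det(H) = -20, tr(H) = 6.
det(H) < 0, so H is indefinite: neither convex nor concave.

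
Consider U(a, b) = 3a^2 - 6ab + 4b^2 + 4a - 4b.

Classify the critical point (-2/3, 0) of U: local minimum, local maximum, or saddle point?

local minimum

The Hessian of U is constant: H = [[6, -6], [-6, 8]].
det(H) = 6·8 − (-6)² = 12.
det(H) > 0 and tr(H) = 14 > 0, so H is positive definite and the point is a local minimum.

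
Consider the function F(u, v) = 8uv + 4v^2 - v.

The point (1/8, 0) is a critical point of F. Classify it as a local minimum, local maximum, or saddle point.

The Hessian of F is constant: H = [[0, 8], [8, 8]].
det(H) = 0·8 − 8² = -64.
Since det(H) < 0, H is indefinite and the critical point is a saddle point.

saddle point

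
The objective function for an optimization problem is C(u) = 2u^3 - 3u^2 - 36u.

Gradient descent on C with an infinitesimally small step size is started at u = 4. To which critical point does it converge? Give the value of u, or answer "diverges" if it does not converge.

C'(u) = 6(u - 3)(u + 2), so C'(4) = 36.
Gradient descent moves in the -C' direction, i.e. u is decreasing.
The nearest critical point in that direction is u = 3, where C'' = 30 > 0 (a local minimum). The iterate converges there.

3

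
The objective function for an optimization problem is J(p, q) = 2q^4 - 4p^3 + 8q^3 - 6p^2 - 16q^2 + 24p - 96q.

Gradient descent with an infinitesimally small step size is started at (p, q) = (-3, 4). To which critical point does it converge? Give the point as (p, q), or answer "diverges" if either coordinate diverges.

(-2, 2)

J is separable, so gradient descent decouples: p follows -∂J/∂p, q follows -∂J/∂q.
∂J/∂p = -12(p - 1)(p + 2); at p=-3 this is -48, so p increases.
∂J/∂q = 8(q - 2)(q + 2)(q + 3); at q=4 this is 672, so q decreases.
p converges to its nearest critical value -2 (a local min of the p-part); q converges to 2. The iterate converges to (-2, 2).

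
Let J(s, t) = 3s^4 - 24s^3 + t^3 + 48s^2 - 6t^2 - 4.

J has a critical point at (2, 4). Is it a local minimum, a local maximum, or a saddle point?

The mixed partial ∂²J/∂s∂t is 0, so the Hessian at any point is diag(J_ss, J_tt) = diag(12(3s^2 - 12s + 8), 6(t - 2)).
At (2, 4): H = diag(-48, 12).
The eigenvalues have opposite signs, so H is indefinite: a saddle point.

saddle point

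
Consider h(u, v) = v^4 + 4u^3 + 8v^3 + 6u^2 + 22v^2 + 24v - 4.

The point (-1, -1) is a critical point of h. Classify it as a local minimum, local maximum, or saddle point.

The mixed partial ∂²h/∂u∂v is 0, so the Hessian at any point is diag(h_uu, h_vv) = diag(12(2u + 1), 4(3v^2 + 12v + 11)).
At (-1, -1): H = diag(-12, 8).
The eigenvalues have opposite signs, so H is indefinite: a saddle point.

saddle point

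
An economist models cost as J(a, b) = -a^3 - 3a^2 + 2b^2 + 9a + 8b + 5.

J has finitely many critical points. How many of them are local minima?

J separates as a function of a plus a function of b, so ∇J=0 decouples.
∂J/∂a = -3(a - 1)(a + 3) = 0 at a ∈ {-3, 1}; ∂J/∂b = 4(b + 2) = 0 at b ∈ {-2}.
The Hessian is diagonal: diag(J_aa, J_bb). Second derivatives: J_aa(-3)=12, J_aa(1)=-12; J_bb(-2)=4.
Local minima occur where both diagonal entries positive: (-3, -2). Count: 1.

1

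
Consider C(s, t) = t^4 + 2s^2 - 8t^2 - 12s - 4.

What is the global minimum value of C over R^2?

C(s,t) separates as P(s) + Q(t) − 4, so its minimum is min P + min Q − 4.
P'(s) = 4s - 12 vanishes at s ∈ {3}; Q'(t) = 4t(t - 2)(t + 2) vanishes at t ∈ {-2, 0, 2}.
Local minima of P (where P''>0): P(3)=-18. Local minima of Q: Q(-2)=-16, Q(2)=-16.
So the global minimum of C is P(3) + Q(-2) − 4 = -18 − 16 − 4 = -38, attained at (3, -2).

-38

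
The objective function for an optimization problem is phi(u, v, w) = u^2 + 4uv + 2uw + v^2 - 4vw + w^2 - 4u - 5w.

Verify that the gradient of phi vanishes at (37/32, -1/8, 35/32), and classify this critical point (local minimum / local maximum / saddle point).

saddle point

∇phi = (2u + 4v + 2w - 4, 4u + 2v - 4w, 2u - 4v + 2w - 5); substituting (37/32, -1/8, 35/32) gives ∇phi = (0, 0, 0), so (37/32, -1/8, 35/32) is indeed a critical point.
The Hessian is constant: H = [[2, 4, 2], [4, 2, -4], [2, -4, 2]].
Leading principal minors: Δ₁ = 2, Δ₂ = -12, Δ₃ = -128.
The minors fit neither the all-positive nor the alternating-sign pattern, so H is indefinite: a saddle point.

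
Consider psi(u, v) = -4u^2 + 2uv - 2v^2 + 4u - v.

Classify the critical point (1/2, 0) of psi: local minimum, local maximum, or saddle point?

local maximum

The Hessian of psi is constant: H = [[-8, 2], [2, -4]].
det(H) = (-8)·(-4) − 2² = 28.
det(H) > 0 and tr(H) = -12 < 0, so H is negative definite and the point is a local maximum.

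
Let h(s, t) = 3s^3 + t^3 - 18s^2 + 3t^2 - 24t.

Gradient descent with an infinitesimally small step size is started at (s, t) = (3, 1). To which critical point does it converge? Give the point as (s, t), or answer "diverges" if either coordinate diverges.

(4, 2)

h is separable, so gradient descent decouples: s follows -∂h/∂s, t follows -∂h/∂t.
∂h/∂s = 9s(s - 4); at s=3 this is -27, so s increases.
∂h/∂t = 3(t - 2)(t + 4); at t=1 this is -15, so t increases.
s converges to its nearest critical value 4 (a local min of the s-part); t converges to 2. The iterate converges to (4, 2).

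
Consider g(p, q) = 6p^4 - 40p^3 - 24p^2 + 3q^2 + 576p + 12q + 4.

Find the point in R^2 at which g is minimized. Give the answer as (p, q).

g(p,q) separates as A(p) + B(q) + 4, so its minimum is min A + min B + 4.
A'(p) = 24(p - 4)(p - 3)(p + 2) vanishes at p ∈ {-2, 3, 4}; B'(q) = 6q + 12 vanishes at q ∈ {-2}.
Local minima of A (where A''>0): A(-2)=-832, A(4)=896. Local minima of B: B(-2)=-12.
So the global minimum of g is A(-2) + B(-2) + 4 = -832 − 12 + 4 = -840, attained at (-2, -2).

(-2, -2)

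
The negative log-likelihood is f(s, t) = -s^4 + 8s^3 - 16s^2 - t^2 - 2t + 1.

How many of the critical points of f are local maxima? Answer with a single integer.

f separates as a function of s plus a function of t, so ∇f=0 decouples.
∂f/∂s = -4s(s - 4)(s - 2) = 0 at s ∈ {0, 2, 4}; ∂f/∂t = -2(t + 1) = 0 at t ∈ {-1}.
The Hessian is diagonal: diag(f_ss, f_tt). Second derivatives: f_ss(0)=-32, f_ss(2)=16, f_ss(4)=-32; f_tt(-1)=-2.
Local maxima occur where both diagonal entries negative: (0, -1), (4, -1). Count: 2.

2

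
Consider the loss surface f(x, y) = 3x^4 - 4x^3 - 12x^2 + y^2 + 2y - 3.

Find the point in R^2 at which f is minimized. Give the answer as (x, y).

f(x,y) separates as P(x) + Q(y) − 3, so its minimum is min P + min Q − 3.
P'(x) = 12x(x - 2)(x + 1) vanishes at x ∈ {-1, 0, 2}; Q'(y) = 2y + 2 vanishes at y ∈ {-1}.
Local minima of P (where P''>0): P(-1)=-5, P(2)=-32. Local minima of Q: Q(-1)=-1.
So the global minimum of f is P(2) + Q(-1) − 3 = -32 − 1 − 3 = -36, attained at (2, -1).

(2, -1)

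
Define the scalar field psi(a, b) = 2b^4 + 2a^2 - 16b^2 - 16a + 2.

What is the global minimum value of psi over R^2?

psi(a,b) separates as P(a) + Q(b) + 2, so its minimum is min P + min Q + 2.
P'(a) = 4a - 16 vanishes at a ∈ {4}; Q'(b) = 8b(b - 2)(b + 2) vanishes at b ∈ {-2, 0, 2}.
Local minima of P (where P''>0): P(4)=-32. Local minima of Q: Q(-2)=-32, Q(2)=-32.
So the global minimum of psi is P(4) + Q(-2) + 2 = -32 − 32 + 2 = -62, attained at (4, -2).

-62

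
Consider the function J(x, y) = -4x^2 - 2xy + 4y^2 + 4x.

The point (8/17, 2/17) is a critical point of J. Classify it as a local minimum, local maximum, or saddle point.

saddle point

The Hessian of J is constant: H = [[-8, -2], [-2, 8]].
det(H) = (-8)·8 − (-2)² = -68.
Since det(H) < 0, H is indefinite and the critical point is a saddle point.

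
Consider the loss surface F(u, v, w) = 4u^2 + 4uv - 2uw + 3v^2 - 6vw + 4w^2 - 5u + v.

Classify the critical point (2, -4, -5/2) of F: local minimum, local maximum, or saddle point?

local minimum

The Hessian is constant: H = [[8, 4, -2], [4, 6, -6], [-2, -6, 8]].
Leading principal minors: Δ₁ = 8, Δ₂ = 32, Δ₃ = 40.
All leading minors are positive, so H is positive definite: a local minimum.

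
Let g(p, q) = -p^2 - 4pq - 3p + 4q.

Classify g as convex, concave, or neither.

g is quadratic, so its Hessian is the constant matrix H = [[-2, -4], [-4, 0]].
det(H) = -16, tr(H) = -2.
det(H) < 0, so H is indefinite: neither convex nor concave.

neither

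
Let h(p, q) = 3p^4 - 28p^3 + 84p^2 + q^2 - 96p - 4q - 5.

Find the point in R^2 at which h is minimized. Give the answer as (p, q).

(4, 2)

h(p,q) separates as A(p) + B(q) − 5, so its minimum is min A + min B − 5.
A'(p) = 12(p - 4)(p - 2)(p - 1) vanishes at p ∈ {1, 2, 4}; B'(q) = 2q - 4 vanishes at q ∈ {2}.
Local minima of A (where A''>0): A(1)=-37, A(4)=-64. Local minima of B: B(2)=-4.
So the global minimum of h is A(4) + B(2) − 5 = -64 − 4 − 5 = -73, attained at (4, 2).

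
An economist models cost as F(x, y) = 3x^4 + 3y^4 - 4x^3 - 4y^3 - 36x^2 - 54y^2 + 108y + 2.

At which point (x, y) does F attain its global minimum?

F(x,y) separates as P(x) + Q(y) + 2, so its minimum is min P + min Q + 2.
P'(x) = 12x(x - 3)(x + 2) vanishes at x ∈ {-2, 0, 3}; Q'(y) = 12(y - 3)(y - 1)(y + 3) vanishes at y ∈ {-3, 1, 3}.
Local minima of P (where P''>0): P(-2)=-64, P(3)=-189. Local minima of Q: Q(-3)=-459, Q(3)=-27.
So the global minimum of F is P(3) + Q(-3) + 2 = -189 − 459 + 2 = -646, attained at (3, -3).

(3, -3)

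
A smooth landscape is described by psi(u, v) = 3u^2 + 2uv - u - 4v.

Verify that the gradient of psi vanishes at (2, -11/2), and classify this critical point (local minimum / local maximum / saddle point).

saddle point

∇psi = (6u + 2v - 1, 2u - 4); substituting (2, -11/2) gives ∇psi = (0, 0), so (2, -11/2) is indeed a critical point.
The Hessian of psi is constant: H = [[6, 2], [2, 0]].
det(H) = 6·0 − 2² = -4.
Since det(H) < 0, H is indefinite and the critical point is a saddle point.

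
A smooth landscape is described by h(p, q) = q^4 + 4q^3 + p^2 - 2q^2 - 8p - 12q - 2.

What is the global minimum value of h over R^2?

h(p,q) separates as A(p) + B(q) − 2, so its minimum is min A + min B − 2.
A'(p) = 2p - 8 vanishes at p ∈ {4}; B'(q) = 4(q - 1)(q + 1)(q + 3) vanishes at q ∈ {-3, -1, 1}.
Local minima of A (where A''>0): A(4)=-16. Local minima of B: B(-3)=-9, B(1)=-9.
So the global minimum of h is A(4) + B(-3) − 2 = -16 − 9 − 2 = -27, attained at (4, -3).

-27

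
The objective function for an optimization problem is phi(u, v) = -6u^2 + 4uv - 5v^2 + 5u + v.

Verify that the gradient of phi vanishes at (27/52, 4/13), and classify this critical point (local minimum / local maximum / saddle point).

local maximum

∇phi = (-12u + 4v + 5, 4u - 10v + 1); substituting (27/52, 4/13) gives ∇phi = (0, 0), so (27/52, 4/13) is indeed a critical point.
The Hessian of phi is constant: H = [[-12, 4], [4, -10]].
det(H) = (-12)·(-10) − 4² = 104.
det(H) > 0 and tr(H) = -22 < 0, so H is negative definite and the point is a local maximum.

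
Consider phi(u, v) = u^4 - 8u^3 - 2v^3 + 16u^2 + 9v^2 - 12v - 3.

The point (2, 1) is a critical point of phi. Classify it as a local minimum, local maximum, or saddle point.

saddle point

The mixed partial ∂²phi/∂u∂v is 0, so the Hessian at any point is diag(phi_uu, phi_vv) = diag(4(3u^2 - 12u + 8), 6(-2v + 3)).
At (2, 1): H = diag(-16, 6).
The eigenvalues have opposite signs, so H is indefinite: a saddle point.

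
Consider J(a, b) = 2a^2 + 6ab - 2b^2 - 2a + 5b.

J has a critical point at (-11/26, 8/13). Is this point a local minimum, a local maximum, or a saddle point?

The Hessian of J is constant: H = [[4, 6], [6, -4]].
det(H) = 4·(-4) − 6² = -52.
Since det(H) < 0, H is indefinite and the critical point is a saddle point.

saddle point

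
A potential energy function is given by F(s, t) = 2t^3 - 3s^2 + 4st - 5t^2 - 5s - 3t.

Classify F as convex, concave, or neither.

neither

The term 2t^3 is cubic, so the Hessian is not constant.
∂²F/∂t² = 12t - 10, which takes both signs as t varies (negative for sufficiently negative t). A diagonal entry of the Hessian changing sign means the Hessian is neither positive- nor negative-semidefinite on all of R^2.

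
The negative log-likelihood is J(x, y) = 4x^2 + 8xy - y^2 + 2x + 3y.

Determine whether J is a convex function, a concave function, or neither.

J is quadratic, so its Hessian is the constant matrix H = [[8, 8], [8, -2]].
det(H) = -80, tr(H) = 6.
det(H) < 0, so H is indefinite: neither convex nor concave.

neither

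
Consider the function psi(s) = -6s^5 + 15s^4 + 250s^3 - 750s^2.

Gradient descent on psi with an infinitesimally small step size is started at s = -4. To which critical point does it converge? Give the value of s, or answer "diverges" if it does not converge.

-5

psi'(s) = -30s(s - 5)(s - 2)(s + 5), so psi'(-4) = 6480.
Gradient descent moves in the -psi' direction, i.e. s is decreasing.
The nearest critical point in that direction is s = -5, where psi'' = 10500 > 0 (a local minimum). The iterate converges there.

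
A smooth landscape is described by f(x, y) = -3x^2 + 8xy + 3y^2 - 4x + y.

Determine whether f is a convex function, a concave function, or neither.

f is quadratic, so its Hessian is the constant matrix H = [[-6, 8], [8, 6]].
det(H) = -100, tr(H) = 0.
det(H) < 0, so H is indefinite: neither convex nor concave.

neither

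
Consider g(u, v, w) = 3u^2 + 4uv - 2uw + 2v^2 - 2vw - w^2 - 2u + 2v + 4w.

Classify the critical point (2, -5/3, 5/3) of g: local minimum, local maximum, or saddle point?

saddle point

The Hessian is constant: H = [[6, 4, -2], [4, 4, -2], [-2, -2, -2]].
Leading principal minors: Δ₁ = 6, Δ₂ = 8, Δ₃ = -24.
The minors fit neither the all-positive nor the alternating-sign pattern, so H is indefinite: a saddle point.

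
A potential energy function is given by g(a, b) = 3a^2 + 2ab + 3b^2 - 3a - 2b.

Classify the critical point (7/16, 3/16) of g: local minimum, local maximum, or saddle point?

The Hessian of g is constant: H = [[6, 2], [2, 6]].
det(H) = 6·6 − 2² = 32.
det(H) > 0 and tr(H) = 12 > 0, so H is positive definite and the point is a local minimum.

local minimum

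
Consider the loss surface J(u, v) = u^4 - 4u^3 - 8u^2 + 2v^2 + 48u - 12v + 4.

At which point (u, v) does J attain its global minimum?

(-2, 3)

J(u,v) separates as P(u) + Q(v) + 4, so its minimum is min P + min Q + 4.
P'(u) = 4(u - 3)(u - 2)(u + 2) vanishes at u ∈ {-2, 2, 3}; Q'(v) = 4v - 12 vanishes at v ∈ {3}.
Local minima of P (where P''>0): P(-2)=-80, P(3)=45. Local minima of Q: Q(3)=-18.
So the global minimum of J is P(-2) + Q(3) + 4 = -80 − 18 + 4 = -94, attained at (-2, 3).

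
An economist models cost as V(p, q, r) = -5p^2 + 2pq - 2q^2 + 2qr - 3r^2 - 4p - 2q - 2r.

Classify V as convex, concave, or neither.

V is quadratic, so its Hessian is the constant matrix H = [[-10, 2, 0], [2, -4, 2], [0, 2, -6]].
Leading principal minors: -10, 36, -176.
Signs alternate −, +, − ⇒ H ≺ 0 ⇒ concave.

concave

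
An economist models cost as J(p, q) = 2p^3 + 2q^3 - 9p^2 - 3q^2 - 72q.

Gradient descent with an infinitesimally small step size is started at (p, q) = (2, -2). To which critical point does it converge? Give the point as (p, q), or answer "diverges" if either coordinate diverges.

(3, 4)

J is separable, so gradient descent decouples: p follows -∂J/∂p, q follows -∂J/∂q.
∂J/∂p = 6p(p - 3); at p=2 this is -12, so p increases.
∂J/∂q = 6(q - 4)(q + 3); at q=-2 this is -36, so q increases.
p converges to its nearest critical value 3 (a local min of the p-part); q converges to 4. The iterate converges to (3, 4).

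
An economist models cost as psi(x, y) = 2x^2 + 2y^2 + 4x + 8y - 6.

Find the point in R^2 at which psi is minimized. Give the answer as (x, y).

psi(x,y) separates as P(x) + Q(y) − 6, so its minimum is min P + min Q − 6.
P'(x) = 4x + 4 vanishes at x ∈ {-1}; Q'(y) = 4y + 8 vanishes at y ∈ {-2}.
Local minima of P (where P''>0): P(-1)=-2. Local minima of Q: Q(-2)=-8.
So the global minimum of psi is P(-1) + Q(-2) − 6 = -2 − 8 − 6 = -16, attained at (-1, -2).

(-1, -2)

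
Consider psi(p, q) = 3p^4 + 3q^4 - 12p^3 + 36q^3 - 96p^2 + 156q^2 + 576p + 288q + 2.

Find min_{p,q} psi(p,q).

-2494

psi(p,q) separates as A(p) + B(q) + 2, so its minimum is min A + min B + 2.
A'(p) = 12(p - 4)(p - 3)(p + 4) vanishes at p ∈ {-4, 3, 4}; B'(q) = 12(q + 2)(q + 3)(q + 4) vanishes at q ∈ {-4, -3, -2}.
Local minima of A (where A''>0): A(-4)=-2304, A(4)=768. Local minima of B: B(-4)=-192, B(-2)=-192.
So the global minimum of psi is A(-4) + B(-4) + 2 = -2304 − 192 + 2 = -2494, attained at (-4, -4).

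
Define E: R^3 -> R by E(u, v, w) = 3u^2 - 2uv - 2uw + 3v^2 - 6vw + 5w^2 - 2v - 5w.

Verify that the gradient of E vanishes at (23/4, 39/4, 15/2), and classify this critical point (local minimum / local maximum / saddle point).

local minimum

∇E = (6u - 2v - 2w, -2u + 6v - 6w - 2, -2u - 6v + 10w - 5); substituting (23/4, 39/4, 15/2) gives ∇E = (0, 0, 0), so (23/4, 39/4, 15/2) is indeed a critical point.
The Hessian is constant: H = [[6, -2, -2], [-2, 6, -6], [-2, -6, 10]].
Leading principal minors: Δ₁ = 6, Δ₂ = 32, Δ₃ = 32.
All leading minors are positive, so H is positive definite: a local minimum.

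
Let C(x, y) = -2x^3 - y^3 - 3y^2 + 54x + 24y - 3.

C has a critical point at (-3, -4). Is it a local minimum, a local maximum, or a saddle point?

local minimum

The mixed partial ∂²C/∂x∂y is 0, so the Hessian at any point is diag(C_xx, C_yy) = diag(-12x, -6(y + 1)).
At (-3, -4): H = diag(36, 18).
Both eigenvalues are positive, so H is positive definite: a local minimum.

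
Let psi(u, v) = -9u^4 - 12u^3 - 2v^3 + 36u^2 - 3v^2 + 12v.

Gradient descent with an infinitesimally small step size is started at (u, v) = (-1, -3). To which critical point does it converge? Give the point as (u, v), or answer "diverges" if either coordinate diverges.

psi is separable, so gradient descent decouples: u follows -∂psi/∂u, v follows -∂psi/∂v.
∂psi/∂u = -36u(u - 1)(u + 2); at u=-1 this is -72, so u increases.
∂psi/∂v = -6(v - 1)(v + 2); at v=-3 this is -24, so v increases.
u converges to its nearest critical value 0 (a local min of the u-part); v converges to -2. The iterate converges to (0, -2).

(0, -2)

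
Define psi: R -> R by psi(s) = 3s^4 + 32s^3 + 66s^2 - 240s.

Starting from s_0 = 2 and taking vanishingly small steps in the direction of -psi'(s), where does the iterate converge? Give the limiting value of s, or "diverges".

1

psi'(s) = 12(s - 1)(s + 4)(s + 5), so psi'(2) = 504.
Gradient descent moves in the -psi' direction, i.e. s is decreasing.
The nearest critical point in that direction is s = 1, where psi'' = 360 > 0 (a local minimum). The iterate converges there.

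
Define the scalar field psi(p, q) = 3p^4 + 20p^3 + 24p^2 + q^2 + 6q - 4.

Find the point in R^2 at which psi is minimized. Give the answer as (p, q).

(-4, -3)

psi(p,q) separates as A(p) + B(q) − 4, so its minimum is min A + min B − 4.
A'(p) = 12p(p + 1)(p + 4) vanishes at p ∈ {-4, -1, 0}; B'(q) = 2q + 6 vanishes at q ∈ {-3}.
Local minima of A (where A''>0): A(-4)=-128, A(0)=0. Local minima of B: B(-3)=-9.
So the global minimum of psi is A(-4) + B(-3) − 4 = -128 − 9 − 4 = -141, attained at (-4, -3).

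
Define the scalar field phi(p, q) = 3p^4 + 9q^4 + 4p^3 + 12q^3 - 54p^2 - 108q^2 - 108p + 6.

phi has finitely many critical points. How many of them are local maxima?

phi separates as a function of p plus a function of q, so ∇phi=0 decouples.
∂phi/∂p = 12(p - 3)(p + 1)(p + 3) = 0 at p ∈ {-3, -1, 3}; ∂phi/∂q = 36q(q - 2)(q + 3) = 0 at q ∈ {-3, 0, 2}.
The Hessian is diagonal: diag(phi_pp, phi_qq). Second derivatives: phi_pp(-3)=144, phi_pp(-1)=-96, phi_pp(3)=288; phi_qq(-3)=540, phi_qq(0)=-216, phi_qq(2)=360.
Local maxima occur where both diagonal entries negative: (-1, 0). Count: 1.

1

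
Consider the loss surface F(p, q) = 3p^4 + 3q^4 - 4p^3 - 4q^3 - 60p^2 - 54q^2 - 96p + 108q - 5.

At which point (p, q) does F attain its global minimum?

(4, -3)

F(p,q) separates as A(p) + B(q) − 5, so its minimum is min A + min B − 5.
A'(p) = 12(p - 4)(p + 1)(p + 2) vanishes at p ∈ {-2, -1, 4}; B'(q) = 12(q - 3)(q - 1)(q + 3) vanishes at q ∈ {-3, 1, 3}.
Local minima of A (where A''>0): A(-2)=32, A(4)=-832. Local minima of B: B(-3)=-459, B(3)=-27.
So the global minimum of F is A(4) + B(-3) − 5 = -832 − 459 − 5 = -1296, attained at (4, -3).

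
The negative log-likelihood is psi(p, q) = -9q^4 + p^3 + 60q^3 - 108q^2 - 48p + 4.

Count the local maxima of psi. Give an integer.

psi separates as a function of p plus a function of q, so ∇psi=0 decouples.
∂psi/∂p = 3(p - 4)(p + 4) = 0 at p ∈ {-4, 4}; ∂psi/∂q = -36q(q - 3)(q - 2) = 0 at q ∈ {0, 2, 3}.
The Hessian is diagonal: diag(psi_pp, psi_qq). Second derivatives: psi_pp(-4)=-24, psi_pp(4)=24; psi_qq(0)=-216, psi_qq(2)=72, psi_qq(3)=-108.
Local maxima occur where both diagonal entries negative: (-4, 0), (-4, 3). Count: 2.

2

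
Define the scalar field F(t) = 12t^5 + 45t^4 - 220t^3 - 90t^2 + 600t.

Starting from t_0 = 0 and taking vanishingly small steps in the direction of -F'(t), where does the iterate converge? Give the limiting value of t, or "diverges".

F'(t) = 60(t - 2)(t - 1)(t + 1)(t + 5), so F'(0) = 600.
Gradient descent moves in the -F' direction, i.e. t is decreasing.
The nearest critical point in that direction is t = -1, where F'' = 1440 > 0 (a local minimum). The iterate converges there.

-1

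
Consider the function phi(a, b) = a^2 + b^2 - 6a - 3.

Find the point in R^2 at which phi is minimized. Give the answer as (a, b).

(3, 0)

phi(a,b) separates as P(a) + Q(b) − 3, so its minimum is min P + min Q − 3.
P'(a) = 2a - 6 vanishes at a ∈ {3}; Q'(b) = 2b vanishes at b ∈ {0}.
Local minima of P (where P''>0): P(3)=-9. Local minima of Q: Q(0)=0.
So the global minimum of phi is P(3) + Q(0) − 3 = -9 + 0 − 3 = -12, attained at (3, 0).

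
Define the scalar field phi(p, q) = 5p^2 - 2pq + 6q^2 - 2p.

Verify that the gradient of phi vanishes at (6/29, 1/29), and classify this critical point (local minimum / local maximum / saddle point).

local minimum

∇phi = (10p - 2q - 2, -2p + 12q); substituting (6/29, 1/29) gives ∇phi = (0, 0), so (6/29, 1/29) is indeed a critical point.
The Hessian of phi is constant: H = [[10, -2], [-2, 12]].
det(H) = 10·12 − (-2)² = 116.
det(H) > 0 and tr(H) = 22 > 0, so H is positive definite and the point is a local minimum.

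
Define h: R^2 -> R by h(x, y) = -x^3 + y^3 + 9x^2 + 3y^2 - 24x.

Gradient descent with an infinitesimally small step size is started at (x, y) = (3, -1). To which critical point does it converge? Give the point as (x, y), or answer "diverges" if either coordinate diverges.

(2, 0)

h is separable, so gradient descent decouples: x follows -∂h/∂x, y follows -∂h/∂y.
∂h/∂x = -3(x - 4)(x - 2); at x=3 this is 3, so x decreases.
∂h/∂y = 3y(y + 2); at y=-1 this is -3, so y increases.
x converges to its nearest critical value 2 (a local min of the x-part); y converges to 0. The iterate converges to (2, 0).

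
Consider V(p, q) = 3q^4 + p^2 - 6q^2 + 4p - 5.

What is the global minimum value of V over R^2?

V(p,q) separates as A(p) + B(q) − 5, so its minimum is min A + min B − 5.
A'(p) = 2p + 4 vanishes at p ∈ {-2}; B'(q) = 12q(q - 1)(q + 1) vanishes at q ∈ {-1, 0, 1}.
Local minima of A (where A''>0): A(-2)=-4. Local minima of B: B(-1)=-3, B(1)=-3.
So the global minimum of V is A(-2) + B(-1) − 5 = -4 − 3 − 5 = -12, attained at (-2, -1).

-12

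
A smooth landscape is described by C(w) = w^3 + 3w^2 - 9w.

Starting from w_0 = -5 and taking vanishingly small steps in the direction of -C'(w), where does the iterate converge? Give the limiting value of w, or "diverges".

diverges

C'(w) = 3(w - 1)(w + 3), so C'(-5) = 36.
Gradient descent moves in the -C' direction, i.e. w is decreasing.
There is no critical point below w=-5, and C' keeps the same sign, so the iterate runs off to −∞.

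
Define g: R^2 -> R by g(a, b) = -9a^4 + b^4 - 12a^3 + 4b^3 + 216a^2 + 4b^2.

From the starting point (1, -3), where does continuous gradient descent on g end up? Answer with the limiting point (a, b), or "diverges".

g is separable, so gradient descent decouples: a follows -∂g/∂a, b follows -∂g/∂b.
∂g/∂a = -36a(a - 3)(a + 4); at a=1 this is 360, so a decreases.
∂g/∂b = 4b(b + 1)(b + 2); at b=-3 this is -24, so b increases.
a converges to its nearest critical value 0 (a local min of the a-part); b converges to -2. The iterate converges to (0, -2).

(0, -2)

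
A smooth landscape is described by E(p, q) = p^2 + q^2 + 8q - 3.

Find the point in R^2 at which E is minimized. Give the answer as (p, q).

E(p,q) separates as A(p) + B(q) − 3, so its minimum is min A + min B − 3.
A'(p) = 2p vanishes at p ∈ {0}; B'(q) = 2q + 8 vanishes at q ∈ {-4}.
Local minima of A (where A''>0): A(0)=0. Local minima of B: B(-4)=-16.
So the global minimum of E is A(0) + B(-4) − 3 = 0 − 16 − 3 = -19, attained at (0, -4).

(0, -4)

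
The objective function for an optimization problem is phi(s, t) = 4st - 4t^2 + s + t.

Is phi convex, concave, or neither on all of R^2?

neither

phi is quadratic, so its Hessian is the constant matrix H = [[0, 4], [4, -8]].
det(H) = -16, tr(H) = -8.
det(H) < 0, so H is indefinite: neither convex nor concave.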